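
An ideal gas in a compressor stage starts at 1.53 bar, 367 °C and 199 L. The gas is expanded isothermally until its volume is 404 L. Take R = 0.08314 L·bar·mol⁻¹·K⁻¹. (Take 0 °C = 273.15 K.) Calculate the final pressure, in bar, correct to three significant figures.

P₂ ≈ 0.754 bar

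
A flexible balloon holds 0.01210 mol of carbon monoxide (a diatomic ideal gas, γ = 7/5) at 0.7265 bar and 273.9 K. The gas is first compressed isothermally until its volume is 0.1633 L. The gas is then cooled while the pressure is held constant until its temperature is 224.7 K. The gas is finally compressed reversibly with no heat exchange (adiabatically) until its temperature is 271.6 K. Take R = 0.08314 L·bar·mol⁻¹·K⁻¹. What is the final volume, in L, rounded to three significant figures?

V₄ ≈ 0.0834 L

From PV = nRT: V₁ = nRT₁/P₁ = 0.3793 L.
Isothermal, so P V is constant: T₂ = T₁; P₂ = P₁·(V₁/V₂) = 1.687 bar.
P constant ⇒ V ∝ T: P₃ = P₂; V₃ = V₂·(T₃/T₂) = 0.1340 L.
Adiabatic (γ = 7/5), T V^(γ−1) and P V^γ constant: P₄ = P₃·(T₄/T₃)^(γ/(γ−1)) = 3.276 bar; V₄ = V₃·(T₃/T₄)^(1/(γ−1)) = 0.08340 L.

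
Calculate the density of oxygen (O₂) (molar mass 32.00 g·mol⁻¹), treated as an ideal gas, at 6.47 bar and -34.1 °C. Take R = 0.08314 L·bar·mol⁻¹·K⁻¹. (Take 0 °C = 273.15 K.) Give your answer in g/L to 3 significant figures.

ρ = PM/(RT) = (6.47 × 32.00) / (0.08314 × 239.0)

ρ ≈ 10.4 g/L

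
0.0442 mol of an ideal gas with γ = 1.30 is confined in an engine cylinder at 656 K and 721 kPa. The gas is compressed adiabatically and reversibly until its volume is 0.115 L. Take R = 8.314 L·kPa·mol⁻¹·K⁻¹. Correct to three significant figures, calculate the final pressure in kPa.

P₂ ≈ 2.89e+03 kPa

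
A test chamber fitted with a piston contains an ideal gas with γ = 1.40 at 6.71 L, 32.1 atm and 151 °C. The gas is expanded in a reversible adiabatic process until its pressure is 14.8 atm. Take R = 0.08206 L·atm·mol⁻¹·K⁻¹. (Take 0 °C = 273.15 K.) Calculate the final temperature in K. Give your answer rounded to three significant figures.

T₂ ≈ 340 K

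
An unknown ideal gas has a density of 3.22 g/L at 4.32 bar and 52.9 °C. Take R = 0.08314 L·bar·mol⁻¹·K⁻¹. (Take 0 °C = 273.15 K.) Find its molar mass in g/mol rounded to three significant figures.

ρ = PM/(RT) ⇒ M = ρRT/P = (3.22 × 0.08314 × 326.0) / 4.32

M ≈ 20.2 g/mol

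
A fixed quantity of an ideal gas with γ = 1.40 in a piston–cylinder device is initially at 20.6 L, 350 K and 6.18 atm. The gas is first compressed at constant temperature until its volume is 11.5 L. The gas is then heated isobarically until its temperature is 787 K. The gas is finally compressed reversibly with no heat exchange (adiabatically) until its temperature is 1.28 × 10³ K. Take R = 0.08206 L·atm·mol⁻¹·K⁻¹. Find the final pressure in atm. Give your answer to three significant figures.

P₄ ≈ 60.7 atm

T constant ⇒ Boyle's law P V = const: T₂ = T₁; P₂ = P₁·(V₁/V₂) = 11.07 atm.
Isobaric, so V/T is constant: P₃ = P₂; V₃ = V₂·(T₃/T₂) = 25.86 L.
Adiabatic (γ = 1.40), T V^(γ−1) and P V^γ constant: P₄ = P₃·(T₄/T₃)^(γ/(γ−1)) = 60.74 atm; V₄ = V₃·(T₃/T₄)^(1/(γ−1)) = 7.665 L.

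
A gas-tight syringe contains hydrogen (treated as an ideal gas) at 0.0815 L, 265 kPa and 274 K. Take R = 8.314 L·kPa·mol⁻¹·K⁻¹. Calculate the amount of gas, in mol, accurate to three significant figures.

n ≈ 0.00948 mol

PV = nRT ⇒ n = PV/(RT) = (265 × 0.0815) / (8.314 × 274)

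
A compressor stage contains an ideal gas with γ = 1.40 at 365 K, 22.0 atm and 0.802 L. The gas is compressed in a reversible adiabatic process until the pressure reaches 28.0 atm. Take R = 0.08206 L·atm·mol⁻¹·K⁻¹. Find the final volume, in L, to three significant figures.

V₂ ≈ 0.675 L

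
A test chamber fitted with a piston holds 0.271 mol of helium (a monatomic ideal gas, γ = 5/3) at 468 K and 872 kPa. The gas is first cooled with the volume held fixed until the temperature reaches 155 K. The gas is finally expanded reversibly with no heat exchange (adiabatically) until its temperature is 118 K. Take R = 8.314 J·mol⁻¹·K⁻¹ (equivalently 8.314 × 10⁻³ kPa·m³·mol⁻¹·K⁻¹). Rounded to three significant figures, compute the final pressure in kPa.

From PV = nRT: V₁ = nRT₁/P₁ = 0.001209 m³.
Isochoric, so P/T is constant: V₂ = V₁; P₂ = P₁·(T₂/T₁) = 288.8 kPa.
Adiabatic (γ = 5/3), T V^(γ−1) and P V^γ constant: P₃ = P₂·(T₃/T₂)^(γ/(γ−1)) = 146.0 kPa; V₃ = V₂·(T₂/T₃)^(1/(γ−1)) = 0.001820 m³.

P₃ ≈ 146 kPa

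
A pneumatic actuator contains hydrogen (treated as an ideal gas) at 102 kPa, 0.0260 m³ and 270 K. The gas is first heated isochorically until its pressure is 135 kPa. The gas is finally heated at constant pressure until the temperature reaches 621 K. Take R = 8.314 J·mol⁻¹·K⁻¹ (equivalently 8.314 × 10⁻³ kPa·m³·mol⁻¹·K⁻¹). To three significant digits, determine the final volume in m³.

Isochoric, so P/T is constant: V₂ = V₁; T₂ = T₁·(P₂/P₁) = 357.4 K.
Isobaric, so V/T is constant: P₃ = P₂; V₃ = V₂·(T₃/T₂) = 0.04518 m³.

V₃ ≈ 0.0452 m³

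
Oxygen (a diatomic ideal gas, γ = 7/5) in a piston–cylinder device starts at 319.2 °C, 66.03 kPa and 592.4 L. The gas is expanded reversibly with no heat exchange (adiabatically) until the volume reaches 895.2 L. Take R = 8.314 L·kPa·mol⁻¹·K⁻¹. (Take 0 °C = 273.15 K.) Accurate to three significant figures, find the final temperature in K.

T₂ ≈ 502 K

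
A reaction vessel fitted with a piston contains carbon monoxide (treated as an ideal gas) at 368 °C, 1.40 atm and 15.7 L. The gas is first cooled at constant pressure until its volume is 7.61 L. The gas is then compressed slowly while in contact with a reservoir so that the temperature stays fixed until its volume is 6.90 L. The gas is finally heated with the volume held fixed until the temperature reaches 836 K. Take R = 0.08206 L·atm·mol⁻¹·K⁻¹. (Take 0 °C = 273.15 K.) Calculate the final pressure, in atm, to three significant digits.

P₄ ≈ 4.15 atm

Convert: T₁ = 641.1 K.
P constant ⇒ V ∝ T: P₂ = P₁; T₂ = T₁·(V₂/V₁) = 310.8 K.
T constant ⇒ Boyle's law P V = const: T₃ = T₂; P₃ = P₂·(V₂/V₃) = 1.544 atm.
Isochoric, so P/T is constant: V₄ = V₃; P₄ = P₃·(T₄/T₃) = 4.154 atm.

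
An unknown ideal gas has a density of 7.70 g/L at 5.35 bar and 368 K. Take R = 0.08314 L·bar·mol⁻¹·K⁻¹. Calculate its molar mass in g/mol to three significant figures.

M ≈ 44.0 g/mol

ρ = PM/(RT) ⇒ M = ρRT/P = (7.70 × 0.08314 × 368.0) / 5.35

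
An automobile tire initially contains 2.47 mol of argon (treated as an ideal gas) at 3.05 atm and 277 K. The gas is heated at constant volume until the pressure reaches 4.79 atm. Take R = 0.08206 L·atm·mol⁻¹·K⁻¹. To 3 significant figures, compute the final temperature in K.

From PV = nRT: V₁ = nRT₁/P₁ = 18.41 L.
V constant ⇒ P ∝ T: V₂ = V₁; T₂ = T₁·(P₂/P₁) = 435.0 K.

T₂ ≈ 435 K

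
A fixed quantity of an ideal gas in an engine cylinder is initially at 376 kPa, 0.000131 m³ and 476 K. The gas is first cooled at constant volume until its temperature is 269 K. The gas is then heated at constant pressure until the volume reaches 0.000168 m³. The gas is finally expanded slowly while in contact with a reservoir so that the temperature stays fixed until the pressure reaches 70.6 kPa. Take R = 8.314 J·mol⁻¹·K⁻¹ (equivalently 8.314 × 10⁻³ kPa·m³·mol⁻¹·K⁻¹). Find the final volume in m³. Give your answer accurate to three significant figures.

V₄ ≈ 0.000506 m³

Isochoric, so P/T is constant: V₂ = V₁; P₂ = P₁·(T₂/T₁) = 212.5 kPa.
P constant ⇒ V ∝ T: P₃ = P₂; T₃ = T₂·(V₃/V₂) = 345.0 K.
T constant ⇒ Boyle's law P V = const: T₄ = T₃; V₄ = V₃·(P₃/P₄) = 0.0005056 m³.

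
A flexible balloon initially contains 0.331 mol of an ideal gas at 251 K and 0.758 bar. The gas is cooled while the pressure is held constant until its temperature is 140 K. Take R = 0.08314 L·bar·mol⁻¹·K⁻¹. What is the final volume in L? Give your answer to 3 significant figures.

From PV = nRT: V₁ = nRT₁/P₁ = 9.113 L.
P constant ⇒ V ∝ T: P₂ = P₁; V₂ = V₁·(T₂/T₁) = 5.083 L.

V₂ ≈ 5.08 L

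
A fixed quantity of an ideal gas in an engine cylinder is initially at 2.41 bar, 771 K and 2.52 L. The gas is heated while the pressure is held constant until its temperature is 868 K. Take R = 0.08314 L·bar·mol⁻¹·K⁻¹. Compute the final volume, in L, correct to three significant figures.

V₂ ≈ 2.84 L

Isobaric, so V/T is constant: P₂ = P₁; V₂ = V₁·(T₂/T₁) = 2.837 L.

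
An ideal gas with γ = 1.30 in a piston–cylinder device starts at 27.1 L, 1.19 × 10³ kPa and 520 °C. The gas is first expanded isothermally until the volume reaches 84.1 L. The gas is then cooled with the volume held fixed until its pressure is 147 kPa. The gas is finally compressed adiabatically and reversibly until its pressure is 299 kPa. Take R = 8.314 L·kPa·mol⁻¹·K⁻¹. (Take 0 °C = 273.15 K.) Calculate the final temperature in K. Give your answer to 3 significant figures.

Convert: T₁ = 793.1 K.
T constant ⇒ Boyle's law P V = const: T₂ = T₁; P₂ = P₁·(V₁/V₂) = 383.5 kPa.
Isochoric, so P/T is constant: V₃ = V₂; T₃ = T₂·(P₃/P₂) = 304.1 K.
Adiabatic (γ = 1.30), T V^(γ−1) and P V^γ constant: T₄ = T₃·(P₄/P₃)^((γ−1)/γ) = 358.2 K; V₄ = V₃·(P₃/P₄)^(1/γ) = 48.71 L.

T₄ ≈ 358 K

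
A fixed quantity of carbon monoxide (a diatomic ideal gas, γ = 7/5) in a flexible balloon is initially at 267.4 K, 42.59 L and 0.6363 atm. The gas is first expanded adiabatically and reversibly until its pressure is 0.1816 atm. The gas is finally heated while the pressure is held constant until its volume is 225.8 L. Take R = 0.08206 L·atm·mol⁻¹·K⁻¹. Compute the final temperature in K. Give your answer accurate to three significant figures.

T₃ ≈ 405 K

Adiabatic (γ = 7/5), T V^(γ−1) and P V^γ constant: T₂ = T₁·(P₂/P₁)^((γ−1)/γ) = 186.9 K; V₂ = V₁·(P₁/P₂)^(1/γ) = 104.3 L.
P constant ⇒ V ∝ T: P₃ = P₂; T₃ = T₂·(V₃/V₂) = 404.6 K.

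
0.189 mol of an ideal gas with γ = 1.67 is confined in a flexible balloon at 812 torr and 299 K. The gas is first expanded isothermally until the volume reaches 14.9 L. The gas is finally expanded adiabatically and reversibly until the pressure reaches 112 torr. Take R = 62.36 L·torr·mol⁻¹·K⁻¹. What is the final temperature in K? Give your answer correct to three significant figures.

From PV = nRT: V₁ = nRT₁/P₁ = 4.340 L.
Isothermal, so P V is constant: T₂ = T₁; P₂ = P₁·(V₁/V₂) = 236.5 torr.
Adiabatic (γ = 1.67), T V^(γ−1) and P V^γ constant: T₃ = T₂·(P₃/P₂)^((γ−1)/γ) = 221.5 K; V₃ = V₂·(P₂/P₃)^(1/γ) = 23.31 L.

T₃ ≈ 222 K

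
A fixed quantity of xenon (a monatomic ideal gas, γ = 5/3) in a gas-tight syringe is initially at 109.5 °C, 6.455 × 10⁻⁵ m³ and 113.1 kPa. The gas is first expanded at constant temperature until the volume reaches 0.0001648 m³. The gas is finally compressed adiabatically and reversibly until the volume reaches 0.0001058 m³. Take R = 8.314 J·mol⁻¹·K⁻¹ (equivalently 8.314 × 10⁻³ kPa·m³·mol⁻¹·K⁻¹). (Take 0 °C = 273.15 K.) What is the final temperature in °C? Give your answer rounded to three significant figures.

Convert: T₁ = 382.6 K.
T constant ⇒ Boyle's law P V = const: T₂ = T₁; P₂ = P₁·(V₁/V₂) = 44.30 kPa.
Adiabatic (γ = 5/3), T V^(γ−1) and P V^γ constant: T₃ = T₂·(V₂/V₃)^(γ−1) = 514.2 K; P₃ = P₂·(V₂/V₃)^γ = 92.72 kPa.

T₃ ≈ 241 °C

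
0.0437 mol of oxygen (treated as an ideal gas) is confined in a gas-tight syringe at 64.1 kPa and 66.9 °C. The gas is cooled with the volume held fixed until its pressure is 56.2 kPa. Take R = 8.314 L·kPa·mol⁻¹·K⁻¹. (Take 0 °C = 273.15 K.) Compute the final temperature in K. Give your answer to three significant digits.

Convert: T₁ = 340.0 K.
From PV = nRT: V₁ = nRT₁/P₁ = 1.927 L.
Isochoric, so P/T is constant: V₂ = V₁; T₂ = T₁·(P₂/P₁) = 298.1 K.

T₂ ≈ 298 K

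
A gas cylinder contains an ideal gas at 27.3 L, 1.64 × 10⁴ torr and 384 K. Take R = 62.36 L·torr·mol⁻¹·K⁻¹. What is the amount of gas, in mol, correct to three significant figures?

n ≈ 18.7 mol

PV = nRT ⇒ n = PV/(RT) = (1.64e+04 × 27.3) / (62.36 × 384)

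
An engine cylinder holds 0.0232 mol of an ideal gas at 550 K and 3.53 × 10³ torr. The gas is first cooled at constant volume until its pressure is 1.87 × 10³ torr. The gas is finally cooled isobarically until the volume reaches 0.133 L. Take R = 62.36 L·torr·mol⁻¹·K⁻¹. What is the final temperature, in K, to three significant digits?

From PV = nRT: V₁ = nRT₁/P₁ = 0.2254 L.
Isochoric, so P/T is constant: V₂ = V₁; T₂ = T₁·(P₂/P₁) = 291.4 K.
P constant ⇒ V ∝ T: P₃ = P₂; T₃ = T₂·(V₃/V₂) = 171.9 K.

T₃ ≈ 172 K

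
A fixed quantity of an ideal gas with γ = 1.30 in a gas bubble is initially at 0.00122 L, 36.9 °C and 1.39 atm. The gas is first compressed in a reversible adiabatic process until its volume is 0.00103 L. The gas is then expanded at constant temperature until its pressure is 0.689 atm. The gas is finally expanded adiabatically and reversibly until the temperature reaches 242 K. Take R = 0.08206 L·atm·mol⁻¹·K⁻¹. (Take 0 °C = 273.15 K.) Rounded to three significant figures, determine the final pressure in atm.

P₄ ≈ 0.189 atm

Convert: T₁ = 310.0 K.
Adiabatic (γ = 1.30), T V^(γ−1) and P V^γ constant: T₂ = T₁·(V₁/V₂)^(γ−1) = 326.2 K; P₂ = P₁·(V₁/V₂)^γ = 1.732 atm.
T constant ⇒ Boyle's law P V = const: T₃ = T₂; V₃ = V₂·(P₂/P₃) = 0.002589 L.
Adiabatic (γ = 1.30), T V^(γ−1) and P V^γ constant: P₄ = P₃·(T₄/T₃)^(γ/(γ−1)) = 0.1889 atm; V₄ = V₃·(T₃/T₄)^(1/(γ−1)) = 0.007006 L.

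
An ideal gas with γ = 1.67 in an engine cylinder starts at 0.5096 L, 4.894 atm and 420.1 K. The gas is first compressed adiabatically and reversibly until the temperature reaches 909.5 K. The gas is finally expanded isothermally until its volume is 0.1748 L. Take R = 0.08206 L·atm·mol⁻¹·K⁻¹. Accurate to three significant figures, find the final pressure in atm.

P₃ ≈ 30.9 atm

Adiabatic (γ = 1.67), T V^(γ−1) and P V^γ constant: P₂ = P₁·(T₂/T₁)^(γ/(γ−1)) = 33.56 atm; V₂ = V₁·(T₁/T₂)^(1/(γ−1)) = 0.1609 L.
T constant ⇒ Boyle's law P V = const: T₃ = T₂; P₃ = P₂·(V₂/V₃) = 30.89 atm.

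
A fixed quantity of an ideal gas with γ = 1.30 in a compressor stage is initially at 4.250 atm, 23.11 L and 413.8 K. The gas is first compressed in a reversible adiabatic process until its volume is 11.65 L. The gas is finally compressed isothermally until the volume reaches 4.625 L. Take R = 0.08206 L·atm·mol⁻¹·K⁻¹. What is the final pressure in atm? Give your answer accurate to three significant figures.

Reversible adiabatic, γ = 1.30: T₂ = T₁·(V₁/V₂)^(γ−1) = 508.2 K; P₂ = P₁·(V₁/V₂)^γ = 10.35 atm.
T constant ⇒ Boyle's law P V = const: T₃ = T₂; P₃ = P₂·(V₂/V₃) = 26.08 atm.

P₃ ≈ 26.1 atm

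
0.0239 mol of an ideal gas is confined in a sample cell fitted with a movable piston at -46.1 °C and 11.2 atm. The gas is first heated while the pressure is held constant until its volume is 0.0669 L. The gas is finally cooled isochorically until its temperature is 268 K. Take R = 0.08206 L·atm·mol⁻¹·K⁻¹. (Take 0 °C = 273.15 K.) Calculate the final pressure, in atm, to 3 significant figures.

Convert: T₁ = 227.0 K.
From PV = nRT: V₁ = nRT₁/P₁ = 0.03976 L.
P constant ⇒ V ∝ T: P₂ = P₁; T₂ = T₁·(V₂/V₁) = 382.0 K.
V constant ⇒ P ∝ T: V₃ = V₂; P₃ = P₂·(T₃/T₂) = 7.857 atm.

P₃ ≈ 7.86 atm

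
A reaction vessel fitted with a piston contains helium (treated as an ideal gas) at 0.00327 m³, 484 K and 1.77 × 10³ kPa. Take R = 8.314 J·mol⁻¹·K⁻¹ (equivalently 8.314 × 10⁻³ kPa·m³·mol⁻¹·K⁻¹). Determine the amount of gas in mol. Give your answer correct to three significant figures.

PV = nRT ⇒ n = PV/(RT) = (1.77e+03 × 0.00327) / (8.314 × 10⁻³ × 484)

n ≈ 1.44 mol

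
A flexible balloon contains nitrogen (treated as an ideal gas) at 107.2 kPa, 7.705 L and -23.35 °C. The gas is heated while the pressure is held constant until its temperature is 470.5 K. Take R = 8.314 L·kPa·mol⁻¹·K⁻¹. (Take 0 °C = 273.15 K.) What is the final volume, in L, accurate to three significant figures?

Convert: T₁ = 249.8 K.
Isobaric, so V/T is constant: P₂ = P₁; V₂ = V₁·(T₂/T₁) = 14.51 L.

V₂ ≈ 14.5 L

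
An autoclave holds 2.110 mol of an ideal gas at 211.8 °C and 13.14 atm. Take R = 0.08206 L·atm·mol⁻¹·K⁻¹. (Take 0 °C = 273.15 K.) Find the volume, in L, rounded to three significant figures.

Convert: T = 484.95 K.
PV = nRT ⇒ V = nRT/P = (2.110 × 0.08206 × 484.95) / 13.14

V ≈ 6.39 L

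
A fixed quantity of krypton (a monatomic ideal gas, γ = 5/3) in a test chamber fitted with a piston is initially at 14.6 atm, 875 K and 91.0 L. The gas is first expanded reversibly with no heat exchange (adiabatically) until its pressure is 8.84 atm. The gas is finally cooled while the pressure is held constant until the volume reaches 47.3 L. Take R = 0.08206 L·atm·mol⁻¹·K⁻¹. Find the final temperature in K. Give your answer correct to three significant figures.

T₃ ≈ 275 K

Reversible adiabatic, γ = 5/3: T₂ = T₁·(P₂/P₁)^((γ−1)/γ) = 715.9 K; V₂ = V₁·(P₁/P₂)^(1/γ) = 123.0 L.
Isobaric, so V/T is constant: P₃ = P₂; T₃ = T₂·(V₃/V₂) = 275.4 K.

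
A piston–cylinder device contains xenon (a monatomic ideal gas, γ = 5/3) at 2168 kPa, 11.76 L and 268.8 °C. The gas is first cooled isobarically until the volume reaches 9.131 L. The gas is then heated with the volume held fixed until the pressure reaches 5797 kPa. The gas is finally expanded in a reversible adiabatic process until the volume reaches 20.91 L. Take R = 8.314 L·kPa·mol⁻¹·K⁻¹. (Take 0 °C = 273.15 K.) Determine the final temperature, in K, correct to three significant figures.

Convert: T₁ = 542.0 K.
Isobaric, so V/T is constant: P₂ = P₁; T₂ = T₁·(V₂/V₁) = 420.8 K.
Isochoric, so P/T is constant: V₃ = V₂; T₃ = T₂·(P₃/P₂) = 1125 K.
Adiabatic (γ = 5/3), T V^(γ−1) and P V^γ constant: T₄ = T₃·(V₃/V₄)^(γ−1) = 647.6 K; P₄ = P₃·(V₃/V₄)^γ = 1457 kPa.

T₄ ≈ 648 K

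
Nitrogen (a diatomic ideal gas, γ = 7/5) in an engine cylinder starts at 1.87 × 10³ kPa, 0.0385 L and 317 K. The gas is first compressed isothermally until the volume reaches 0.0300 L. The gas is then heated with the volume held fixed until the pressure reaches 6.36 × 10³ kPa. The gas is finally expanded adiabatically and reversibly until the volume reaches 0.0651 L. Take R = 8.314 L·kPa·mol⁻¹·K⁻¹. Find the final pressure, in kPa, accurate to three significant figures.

T constant ⇒ Boyle's law P V = const: T₂ = T₁; P₂ = P₁·(V₁/V₂) = 2400 kPa.
Isochoric, so P/T is constant: V₃ = V₂; T₃ = T₂·(P₃/P₂) = 840.1 K.
Adiabatic (γ = 7/5), T V^(γ−1) and P V^γ constant: T₄ = T₃·(V₃/V₄)^(γ−1) = 616.2 K; P₄ = P₃·(V₃/V₄)^γ = 2150 kPa.

P₄ ≈ 2.15e+03 kPa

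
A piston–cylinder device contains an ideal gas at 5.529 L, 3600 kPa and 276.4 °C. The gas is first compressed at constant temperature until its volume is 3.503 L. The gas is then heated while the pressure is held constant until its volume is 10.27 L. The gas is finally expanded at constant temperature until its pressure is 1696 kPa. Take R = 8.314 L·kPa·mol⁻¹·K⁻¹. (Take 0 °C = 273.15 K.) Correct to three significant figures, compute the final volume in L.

V₄ ≈ 34.4 L

Convert: T₁ = 549.5 K.
T constant ⇒ Boyle's law P V = const: T₂ = T₁; P₂ = P₁·(V₁/V₂) = 5682 kPa.
P constant ⇒ V ∝ T: P₃ = P₂; T₃ = T₂·(V₃/V₂) = 1611 K.
Isothermal, so P V is constant: T₄ = T₃; V₄ = V₃·(P₃/P₄) = 34.41 L.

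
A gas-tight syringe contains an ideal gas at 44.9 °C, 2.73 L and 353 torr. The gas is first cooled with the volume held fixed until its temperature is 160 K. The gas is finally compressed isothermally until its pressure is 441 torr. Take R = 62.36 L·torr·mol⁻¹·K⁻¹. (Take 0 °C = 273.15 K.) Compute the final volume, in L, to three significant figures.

Convert: T₁ = 318.0 K.
V constant ⇒ P ∝ T: V₂ = V₁; P₂ = P₁·(T₂/T₁) = 177.6 torr.
T constant ⇒ Boyle's law P V = const: T₃ = T₂; V₃ = V₂·(P₂/P₃) = 1.099 L.

V₃ ≈ 1.10 L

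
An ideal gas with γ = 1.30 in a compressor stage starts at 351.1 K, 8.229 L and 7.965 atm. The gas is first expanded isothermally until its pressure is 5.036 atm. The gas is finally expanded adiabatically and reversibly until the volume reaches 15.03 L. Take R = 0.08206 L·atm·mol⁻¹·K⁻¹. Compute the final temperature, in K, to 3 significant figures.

T₃ ≈ 336 K

T constant ⇒ Boyle's law P V = const: T₂ = T₁; V₂ = V₁·(P₁/P₂) = 13.02 L.
Adiabatic (γ = 1.30), T V^(γ−1) and P V^γ constant: T₃ = T₂·(V₂/V₃)^(γ−1) = 336.3 K; P₃ = P₂·(V₂/V₃)^γ = 4.177 atm.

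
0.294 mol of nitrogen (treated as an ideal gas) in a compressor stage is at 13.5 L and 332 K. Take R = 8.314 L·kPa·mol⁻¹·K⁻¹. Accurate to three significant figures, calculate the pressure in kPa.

P ≈ 60.1 kPa

PV = nRT ⇒ P = nRT/V = (0.294 × 8.314 × 332) / 13.5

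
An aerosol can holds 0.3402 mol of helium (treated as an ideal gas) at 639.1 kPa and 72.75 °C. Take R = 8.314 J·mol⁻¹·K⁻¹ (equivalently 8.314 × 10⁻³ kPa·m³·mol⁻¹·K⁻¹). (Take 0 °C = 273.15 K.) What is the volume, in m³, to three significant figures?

Convert: T = 345.90 K.
PV = nRT ⇒ V = nRT/P = (0.3402 × 8.314 × 10⁻³ × 345.90) / 639.1

V ≈ 0.00153 m³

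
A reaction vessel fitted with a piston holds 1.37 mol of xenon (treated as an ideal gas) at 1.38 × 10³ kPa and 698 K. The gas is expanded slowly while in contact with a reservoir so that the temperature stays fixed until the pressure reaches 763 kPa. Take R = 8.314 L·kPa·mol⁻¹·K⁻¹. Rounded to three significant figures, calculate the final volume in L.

From PV = nRT: V₁ = nRT₁/P₁ = 5.761 L.
T constant ⇒ Boyle's law P V = const: T₂ = T₁; V₂ = V₁·(P₁/P₂) = 10.42 L.

V₂ ≈ 10.4 L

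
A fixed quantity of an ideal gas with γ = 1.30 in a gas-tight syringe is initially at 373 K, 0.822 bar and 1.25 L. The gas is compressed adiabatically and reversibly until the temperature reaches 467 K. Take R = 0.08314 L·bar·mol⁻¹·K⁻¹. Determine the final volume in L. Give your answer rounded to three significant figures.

Reversible adiabatic, γ = 1.30: P₂ = P₁·(T₂/T₁)^(γ/(γ−1)) = 2.177 bar; V₂ = V₁·(T₁/T₂)^(1/(γ−1)) = 0.5909 L.

V₂ ≈ 0.591 L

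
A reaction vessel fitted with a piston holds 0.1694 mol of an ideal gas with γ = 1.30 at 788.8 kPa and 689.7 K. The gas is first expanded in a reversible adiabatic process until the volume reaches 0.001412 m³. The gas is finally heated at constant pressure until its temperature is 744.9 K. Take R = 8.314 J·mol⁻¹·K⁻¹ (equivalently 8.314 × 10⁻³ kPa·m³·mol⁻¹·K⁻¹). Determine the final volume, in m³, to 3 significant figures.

V₃ ≈ 0.00159 m³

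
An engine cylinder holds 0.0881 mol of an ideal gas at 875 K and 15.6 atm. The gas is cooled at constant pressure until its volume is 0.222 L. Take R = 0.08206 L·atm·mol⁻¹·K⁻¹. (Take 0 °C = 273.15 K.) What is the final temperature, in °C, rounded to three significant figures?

T₂ ≈ 206 °C

From PV = nRT: V₁ = nRT₁/P₁ = 0.4055 L.
Isobaric, so V/T is constant: P₂ = P₁; T₂ = T₁·(V₂/V₁) = 479.0 K.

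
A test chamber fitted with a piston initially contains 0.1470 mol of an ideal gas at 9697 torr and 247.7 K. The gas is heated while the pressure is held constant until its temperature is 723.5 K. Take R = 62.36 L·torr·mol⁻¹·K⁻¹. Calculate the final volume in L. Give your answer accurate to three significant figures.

V₂ ≈ 0.684 L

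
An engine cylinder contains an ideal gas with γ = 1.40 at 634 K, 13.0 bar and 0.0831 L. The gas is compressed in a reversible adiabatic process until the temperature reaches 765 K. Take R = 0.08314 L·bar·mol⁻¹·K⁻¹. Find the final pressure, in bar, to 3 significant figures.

Adiabatic (γ = 1.40), T V^(γ−1) and P V^γ constant: P₂ = P₁·(T₂/T₁)^(γ/(γ−1)) = 25.09 bar; V₂ = V₁·(T₁/T₂)^(1/(γ−1)) = 0.05196 L.

P₂ ≈ 25.1 bar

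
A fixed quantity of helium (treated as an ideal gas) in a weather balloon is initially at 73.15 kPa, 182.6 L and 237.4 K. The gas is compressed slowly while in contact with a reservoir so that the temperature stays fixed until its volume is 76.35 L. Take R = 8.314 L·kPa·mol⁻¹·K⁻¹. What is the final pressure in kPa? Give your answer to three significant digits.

P₂ ≈ 175 kPa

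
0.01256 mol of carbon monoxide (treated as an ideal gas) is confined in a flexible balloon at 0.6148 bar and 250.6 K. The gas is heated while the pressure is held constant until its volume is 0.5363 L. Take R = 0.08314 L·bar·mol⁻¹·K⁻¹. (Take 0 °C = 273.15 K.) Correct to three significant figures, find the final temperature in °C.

From PV = nRT: V₁ = nRT₁/P₁ = 0.4256 L.
Isobaric, so V/T is constant: P₂ = P₁; T₂ = T₁·(V₂/V₁) = 315.7 K.

T₂ ≈ 42.6 °C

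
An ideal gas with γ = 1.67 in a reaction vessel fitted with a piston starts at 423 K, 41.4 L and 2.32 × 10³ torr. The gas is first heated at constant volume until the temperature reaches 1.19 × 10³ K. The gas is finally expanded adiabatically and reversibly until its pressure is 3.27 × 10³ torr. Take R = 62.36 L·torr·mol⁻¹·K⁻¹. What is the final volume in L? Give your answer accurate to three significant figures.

Isochoric, so P/T is constant: V₂ = V₁; P₂ = P₁·(T₂/T₁) = 6527 torr.
Reversible adiabatic, γ = 1.67: T₃ = T₂·(P₃/P₂)^((γ−1)/γ) = 901.8 K; V₃ = V₂·(P₂/P₃)^(1/γ) = 62.62 L.

V₃ ≈ 62.6 L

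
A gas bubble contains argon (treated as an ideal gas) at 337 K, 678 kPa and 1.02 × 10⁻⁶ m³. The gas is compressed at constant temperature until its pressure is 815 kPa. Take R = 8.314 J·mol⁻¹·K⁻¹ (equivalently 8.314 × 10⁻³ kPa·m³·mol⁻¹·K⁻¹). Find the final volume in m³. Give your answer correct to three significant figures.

V₂ ≈ 8.49e-07 m³

Isothermal, so P V is constant: T₂ = T₁; V₂ = V₁·(P₁/P₂) = 8.485e-07 m³.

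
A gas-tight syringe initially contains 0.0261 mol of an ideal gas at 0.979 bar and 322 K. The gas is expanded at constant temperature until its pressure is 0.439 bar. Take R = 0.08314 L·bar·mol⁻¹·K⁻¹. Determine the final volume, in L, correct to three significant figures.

V₂ ≈ 1.59 L

From PV = nRT: V₁ = nRT₁/P₁ = 0.7137 L.
T constant ⇒ Boyle's law P V = const: T₂ = T₁; V₂ = V₁·(P₁/P₂) = 1.592 L.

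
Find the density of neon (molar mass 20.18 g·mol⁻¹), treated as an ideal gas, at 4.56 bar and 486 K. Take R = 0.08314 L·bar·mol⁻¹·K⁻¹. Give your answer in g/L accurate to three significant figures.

ρ ≈ 2.28 g/L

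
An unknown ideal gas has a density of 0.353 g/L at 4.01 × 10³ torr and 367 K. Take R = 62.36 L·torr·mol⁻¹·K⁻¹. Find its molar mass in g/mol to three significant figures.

ρ = PM/(RT) ⇒ M = ρRT/P = (0.353 × 62.36 × 367.0) / 4.01e+03

M ≈ 2.01 g/mol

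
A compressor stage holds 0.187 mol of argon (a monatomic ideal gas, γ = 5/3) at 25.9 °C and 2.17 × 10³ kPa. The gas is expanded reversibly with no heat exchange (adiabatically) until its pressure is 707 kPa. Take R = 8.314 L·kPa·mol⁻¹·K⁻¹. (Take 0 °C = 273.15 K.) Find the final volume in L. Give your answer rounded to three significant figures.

Convert: T₁ = 299.0 K.
From PV = nRT: V₁ = nRT₁/P₁ = 0.2143 L.
Adiabatic (γ = 5/3), T V^(γ−1) and P V^γ constant: T₂ = T₁·(P₂/P₁)^((γ−1)/γ) = 191.0 K; V₂ = V₁·(P₁/P₂)^(1/γ) = 0.4199 L.

V₂ ≈ 0.420 L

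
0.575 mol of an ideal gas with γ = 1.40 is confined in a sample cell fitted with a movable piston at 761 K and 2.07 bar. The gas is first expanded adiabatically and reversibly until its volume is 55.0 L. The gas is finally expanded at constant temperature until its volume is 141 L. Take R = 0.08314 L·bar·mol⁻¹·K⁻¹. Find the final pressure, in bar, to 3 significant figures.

From PV = nRT: V₁ = nRT₁/P₁ = 17.57 L.
Adiabatic (γ = 1.40), T V^(γ−1) and P V^γ constant: T₂ = T₁·(V₁/V₂)^(γ−1) = 482.2 K; P₂ = P₁·(V₁/V₂)^γ = 0.4191 bar.
T constant ⇒ Boyle's law P V = const: T₃ = T₂; P₃ = P₂·(V₂/V₃) = 0.1635 bar.

P₃ ≈ 0.163 bar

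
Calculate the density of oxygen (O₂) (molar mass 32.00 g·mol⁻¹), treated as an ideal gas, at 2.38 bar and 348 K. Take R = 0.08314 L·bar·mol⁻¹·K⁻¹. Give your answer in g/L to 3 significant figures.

ρ ≈ 2.63 g/L

ρ = PM/(RT) = (2.38 × 32.00) / (0.08314 × 348.0)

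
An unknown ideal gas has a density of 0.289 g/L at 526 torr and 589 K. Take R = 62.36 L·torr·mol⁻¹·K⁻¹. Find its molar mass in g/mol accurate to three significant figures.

M ≈ 20.2 g/mol

ρ = PM/(RT) ⇒ M = ρRT/P = (0.289 × 62.36 × 589.0) / 526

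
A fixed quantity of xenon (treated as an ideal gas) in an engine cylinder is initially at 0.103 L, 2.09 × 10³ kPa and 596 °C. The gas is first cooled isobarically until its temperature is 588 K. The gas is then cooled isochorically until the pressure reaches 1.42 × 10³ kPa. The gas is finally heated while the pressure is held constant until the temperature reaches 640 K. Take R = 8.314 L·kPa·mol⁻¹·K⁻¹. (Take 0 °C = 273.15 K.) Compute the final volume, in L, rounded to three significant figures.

V₄ ≈ 0.112 L

Convert: T₁ = 869.1 K.
Isobaric, so V/T is constant: P₂ = P₁; V₂ = V₁·(T₂/T₁) = 0.06968 L.
V constant ⇒ P ∝ T: V₃ = V₂; T₃ = T₂·(P₃/P₂) = 399.5 K.
Isobaric, so V/T is constant: P₄ = P₃; V₄ = V₃·(T₄/T₃) = 0.1116 L.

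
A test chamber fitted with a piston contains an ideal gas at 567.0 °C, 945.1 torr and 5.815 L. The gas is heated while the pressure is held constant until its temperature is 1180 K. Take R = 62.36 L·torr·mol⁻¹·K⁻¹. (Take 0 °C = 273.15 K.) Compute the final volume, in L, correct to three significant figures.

Convert: T₁ = 840.1 K.
P constant ⇒ V ∝ T: P₂ = P₁; V₂ = V₁·(T₂/T₁) = 8.167 L.

V₂ ≈ 8.17 L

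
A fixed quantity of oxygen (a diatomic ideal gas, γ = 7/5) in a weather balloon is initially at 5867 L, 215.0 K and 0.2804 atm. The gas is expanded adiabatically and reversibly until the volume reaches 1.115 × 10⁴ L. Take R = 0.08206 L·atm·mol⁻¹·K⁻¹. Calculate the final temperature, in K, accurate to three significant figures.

T₂ ≈ 166 K

Reversible adiabatic, γ = 7/5: T₂ = T₁·(V₁/V₂)^(γ−1) = 166.3 K; P₂ = P₁·(V₁/V₂)^γ = 0.1141 atm.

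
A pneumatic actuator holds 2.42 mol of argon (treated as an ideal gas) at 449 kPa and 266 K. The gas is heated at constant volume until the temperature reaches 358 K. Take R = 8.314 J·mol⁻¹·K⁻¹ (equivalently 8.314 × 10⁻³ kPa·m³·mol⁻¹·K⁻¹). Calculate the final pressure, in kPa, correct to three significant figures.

From PV = nRT: V₁ = nRT₁/P₁ = 0.01192 m³.
V constant ⇒ P ∝ T: V₂ = V₁; P₂ = P₁·(T₂/T₁) = 604.3 kPa.

P₂ ≈ 604 kPa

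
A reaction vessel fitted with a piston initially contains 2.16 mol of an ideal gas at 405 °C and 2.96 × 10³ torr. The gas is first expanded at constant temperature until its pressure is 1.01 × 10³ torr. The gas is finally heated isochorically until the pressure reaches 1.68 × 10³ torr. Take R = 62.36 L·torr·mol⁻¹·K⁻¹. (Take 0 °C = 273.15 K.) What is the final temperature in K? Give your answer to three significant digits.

T₃ ≈ 1.13e+03 K

Convert: T₁ = 678.1 K.
From PV = nRT: V₁ = nRT₁/P₁ = 30.86 L.
T constant ⇒ Boyle's law P V = const: T₂ = T₁; V₂ = V₁·(P₁/P₂) = 90.44 L.
V constant ⇒ P ∝ T: V₃ = V₂; T₃ = T₂·(P₃/P₂) = 1128 K.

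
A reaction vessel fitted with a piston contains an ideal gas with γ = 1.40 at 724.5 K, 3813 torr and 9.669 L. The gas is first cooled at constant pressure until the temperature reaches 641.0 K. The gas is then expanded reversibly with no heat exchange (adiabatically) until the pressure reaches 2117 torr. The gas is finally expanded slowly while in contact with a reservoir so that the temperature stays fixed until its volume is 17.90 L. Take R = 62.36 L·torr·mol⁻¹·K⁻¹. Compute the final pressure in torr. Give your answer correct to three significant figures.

P₄ ≈ 1.54e+03 torr

P constant ⇒ V ∝ T: P₂ = P₁; V₂ = V₁·(T₂/T₁) = 8.555 L.
Adiabatic (γ = 1.40), T V^(γ−1) and P V^γ constant: T₃ = T₂·(P₃/P₂)^((γ−1)/γ) = 541.8 K; V₃ = V₂·(P₂/P₃)^(1/γ) = 13.02 L.
Isothermal, so P V is constant: T₄ = T₃; P₄ = P₃·(V₃/V₄) = 1540 torr.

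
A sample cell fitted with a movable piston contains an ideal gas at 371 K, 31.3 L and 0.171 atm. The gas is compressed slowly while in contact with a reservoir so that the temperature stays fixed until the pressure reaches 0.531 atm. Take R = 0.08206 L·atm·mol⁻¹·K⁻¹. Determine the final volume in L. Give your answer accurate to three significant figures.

Isothermal, so P V is constant: T₂ = T₁; V₂ = V₁·(P₁/P₂) = 10.08 L.

V₂ ≈ 10.1 L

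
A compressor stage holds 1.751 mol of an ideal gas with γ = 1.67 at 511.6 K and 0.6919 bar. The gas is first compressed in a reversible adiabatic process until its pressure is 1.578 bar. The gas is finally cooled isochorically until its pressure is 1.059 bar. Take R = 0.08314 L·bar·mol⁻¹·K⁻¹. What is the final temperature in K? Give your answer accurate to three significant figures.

T₃ ≈ 478 K

From PV = nRT: V₁ = nRT₁/P₁ = 107.6 L.
Adiabatic (γ = 1.67), T V^(γ−1) and P V^γ constant: T₂ = T₁·(P₂/P₁)^((γ−1)/γ) = 712.2 K; V₂ = V₁·(P₁/P₂)^(1/γ) = 65.70 L.
Isochoric, so P/T is constant: V₃ = V₂; T₃ = T₂·(P₃/P₂) = 477.9 K.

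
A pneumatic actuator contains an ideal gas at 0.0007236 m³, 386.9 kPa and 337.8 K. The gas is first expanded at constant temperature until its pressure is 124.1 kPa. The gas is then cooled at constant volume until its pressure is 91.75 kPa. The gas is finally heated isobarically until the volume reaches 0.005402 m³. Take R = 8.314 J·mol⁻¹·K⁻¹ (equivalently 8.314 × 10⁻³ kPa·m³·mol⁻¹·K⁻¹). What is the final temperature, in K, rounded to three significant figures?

T constant ⇒ Boyle's law P V = const: T₂ = T₁; V₂ = V₁·(P₁/P₂) = 0.002256 m³.
Isochoric, so P/T is constant: V₃ = V₂; T₃ = T₂·(P₃/P₂) = 249.7 K.
P constant ⇒ V ∝ T: P₄ = P₃; T₄ = T₃·(V₄/V₃) = 598.0 K.

T₄ ≈ 598 K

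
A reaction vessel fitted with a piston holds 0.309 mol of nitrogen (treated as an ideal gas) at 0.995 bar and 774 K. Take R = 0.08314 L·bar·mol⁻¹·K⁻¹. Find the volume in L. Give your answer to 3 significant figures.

V ≈ 20.0 L

PV = nRT ⇒ V = nRT/P = (0.309 × 0.08314 × 774) / 0.995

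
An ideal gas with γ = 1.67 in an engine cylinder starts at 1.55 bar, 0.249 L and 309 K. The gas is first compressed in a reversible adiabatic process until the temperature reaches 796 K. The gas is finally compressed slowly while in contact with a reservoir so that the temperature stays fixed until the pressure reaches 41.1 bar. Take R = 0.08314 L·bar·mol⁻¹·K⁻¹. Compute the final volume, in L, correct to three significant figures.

Adiabatic (γ = 1.67), T V^(γ−1) and P V^γ constant: P₂ = P₁·(T₂/T₁)^(γ/(γ−1)) = 16.39 bar; V₂ = V₁·(T₁/T₂)^(1/(γ−1)) = 0.06065 L.
T constant ⇒ Boyle's law P V = const: T₃ = T₂; V₃ = V₂·(P₂/P₃) = 0.02419 L.

V₃ ≈ 0.0242 L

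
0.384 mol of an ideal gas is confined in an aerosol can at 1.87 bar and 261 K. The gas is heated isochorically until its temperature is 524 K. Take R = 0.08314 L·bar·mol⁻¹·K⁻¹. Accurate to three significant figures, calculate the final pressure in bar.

P₂ ≈ 3.75 bar

From PV = nRT: V₁ = nRT₁/P₁ = 4.456 L.
Isochoric, so P/T is constant: V₂ = V₁; P₂ = P₁·(T₂/T₁) = 3.754 bar.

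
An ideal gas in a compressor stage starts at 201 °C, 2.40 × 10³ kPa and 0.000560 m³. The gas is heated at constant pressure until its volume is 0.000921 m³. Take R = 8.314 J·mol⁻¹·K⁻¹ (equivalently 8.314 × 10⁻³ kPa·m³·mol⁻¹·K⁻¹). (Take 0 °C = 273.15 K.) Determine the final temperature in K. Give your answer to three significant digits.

Convert: T₁ = 474.1 K.
Isobaric, so V/T is constant: P₂ = P₁; T₂ = T₁·(V₂/V₁) = 779.8 K.

T₂ ≈ 780 K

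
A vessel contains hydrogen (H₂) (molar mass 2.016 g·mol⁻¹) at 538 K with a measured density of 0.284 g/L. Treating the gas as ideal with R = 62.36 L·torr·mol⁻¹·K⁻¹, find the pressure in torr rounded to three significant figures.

ρ = PM/(RT) ⇒ P = ρRT/M = (0.284 × 62.36 × 538.0) / 2.016

P ≈ 4.73e+03 torr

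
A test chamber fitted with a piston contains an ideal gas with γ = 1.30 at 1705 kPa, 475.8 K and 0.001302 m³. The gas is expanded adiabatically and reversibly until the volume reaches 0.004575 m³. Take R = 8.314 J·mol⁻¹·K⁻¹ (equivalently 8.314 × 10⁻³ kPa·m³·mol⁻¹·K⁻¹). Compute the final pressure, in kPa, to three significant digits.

P₂ ≈ 333 kPa

Reversible adiabatic, γ = 1.30: T₂ = T₁·(V₁/V₂)^(γ−1) = 326.4 K; P₂ = P₁·(V₁/V₂)^γ = 332.8 kPa.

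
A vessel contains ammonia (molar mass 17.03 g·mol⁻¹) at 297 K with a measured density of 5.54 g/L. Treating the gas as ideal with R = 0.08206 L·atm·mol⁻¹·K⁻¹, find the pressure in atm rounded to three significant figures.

ρ = PM/(RT) ⇒ P = ρRT/M = (5.54 × 0.08206 × 297.0) / 17.03

P ≈ 7.93 atm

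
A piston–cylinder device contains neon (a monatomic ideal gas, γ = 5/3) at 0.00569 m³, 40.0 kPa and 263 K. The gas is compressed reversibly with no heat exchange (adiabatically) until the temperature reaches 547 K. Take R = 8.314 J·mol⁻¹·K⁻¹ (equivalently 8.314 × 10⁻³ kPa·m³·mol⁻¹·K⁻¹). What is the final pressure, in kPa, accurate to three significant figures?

Adiabatic (γ = 5/3), T V^(γ−1) and P V^γ constant: P₂ = P₁·(T₂/T₁)^(γ/(γ−1)) = 249.5 kPa; V₂ = V₁·(T₁/T₂)^(1/(γ−1)) = 0.001897 m³.

P₂ ≈ 250 kPa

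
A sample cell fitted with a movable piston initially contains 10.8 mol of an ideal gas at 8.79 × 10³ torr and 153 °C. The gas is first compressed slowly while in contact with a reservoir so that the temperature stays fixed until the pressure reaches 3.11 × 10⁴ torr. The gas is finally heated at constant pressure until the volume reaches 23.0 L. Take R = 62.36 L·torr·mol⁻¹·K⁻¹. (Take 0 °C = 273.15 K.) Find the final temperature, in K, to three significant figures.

Convert: T₁ = 426.1 K.
From PV = nRT: V₁ = nRT₁/P₁ = 32.65 L.
Isothermal, so P V is constant: T₂ = T₁; V₂ = V₁·(P₁/P₂) = 9.229 L.
Isobaric, so V/T is constant: P₃ = P₂; T₃ = T₂·(V₃/V₂) = 1062 K.

T₃ ≈ 1.06e+03 K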